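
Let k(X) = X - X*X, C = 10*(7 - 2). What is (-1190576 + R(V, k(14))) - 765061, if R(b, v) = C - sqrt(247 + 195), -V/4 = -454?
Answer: -1955587 - sqrt(442) ≈ -1.9556e+6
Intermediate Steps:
V = 1816 (V = -4*(-454) = 1816)
C = 50 (C = 10*5 = 50)
k(X) = X - X**2
R(b, v) = 50 - sqrt(442) (R(b, v) = 50 - sqrt(247 + 195) = 50 - sqrt(442))
(-1190576 + R(V, k(14))) - 765061 = (-1190576 + (50 - sqrt(442))) - 765061 = (-1190526 - sqrt(442)) - 765061 = -1955587 - sqrt(442)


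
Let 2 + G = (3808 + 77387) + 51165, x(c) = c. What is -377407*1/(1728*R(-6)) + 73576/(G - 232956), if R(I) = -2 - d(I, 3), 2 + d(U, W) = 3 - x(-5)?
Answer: 18474637381/695333376 ≈ 26.569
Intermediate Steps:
d(U, W) = 6 (d(U, W) = -2 + (3 - 1*(-5)) = -2 + (3 + 5) = -2 + 8 = 6)
G = 132358 (G = -2 + ((3808 + 77387) + 51165) = -2 + (81195 + 51165) = -2 + 132360 = 132358)
R(I) = -8 (R(I) = -2 - 1*6 = -2 - 6 = -8)
-377407*1/(1728*R(-6)) + 73576/(G - 232956) = -377407/((32*(-8))*54) + 73576/(132358 - 232956) = -377407/((-256*54)) + 73576/(-100598) = -377407/(-13824) + 73576*(-1/100598) = -377407*(-1/13824) - 36788/50299 = 377407/13824 - 36788/50299 = 18474637381/695333376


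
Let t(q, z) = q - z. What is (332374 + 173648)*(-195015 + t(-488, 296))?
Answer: -99078601578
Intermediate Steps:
(332374 + 173648)*(-195015 + t(-488, 296)) = (332374 + 173648)*(-195015 + (-488 - 1*296)) = 506022*(-195015 + (-488 - 296)) = 506022*(-195015 - 784) = 506022*(-195799) = -99078601578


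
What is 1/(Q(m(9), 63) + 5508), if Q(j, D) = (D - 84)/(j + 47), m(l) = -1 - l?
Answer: 37/203775 ≈ 0.00018157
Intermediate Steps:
Q(j, D) = (-84 + D)/(47 + j)
1/(Q(m(9), 63) + 5508) = 1/((-84 + 63)/(47 + (-1 - 1*9)) + 5508) = 1/(-21/(47 + (-1 - 9)) + 5508) = 1/(-21/(47 - 10) + 5508) = 1/(-21/37 + 5508) = 1/(203775/37) = 37/203775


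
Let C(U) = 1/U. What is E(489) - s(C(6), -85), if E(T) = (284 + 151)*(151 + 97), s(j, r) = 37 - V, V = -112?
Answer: 107731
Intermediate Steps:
s(j, r) = 149 (s(j, r) = 37 - 1*(-112) = 37 + 112 = 149)
E(T) = 107880 (E(T) = 435*248 = 107880)
E(489) - s(C(6), -85) = 107880 - 1*149 = 107880 - 149 = 107731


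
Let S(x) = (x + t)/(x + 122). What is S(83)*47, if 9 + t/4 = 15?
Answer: 5029/205 ≈ 24.532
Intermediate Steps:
t = 24 (t = -36 + 4*15 = -36 + 60 = 24)
S(x) = (24 + x)/(122 + x) (S(x) = (x + 24)/(x + 122) = (24 + x)/(122 + x))
S(83)*47 = ((24 + 83)/(122 + 83))*47 = (107/205)*47 = 5029/205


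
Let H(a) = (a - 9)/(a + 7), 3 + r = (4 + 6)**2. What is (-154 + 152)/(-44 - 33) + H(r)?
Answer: 873/1001 ≈ 0.87213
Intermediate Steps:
r = 97 (r = -3 + (4 + 6)**2 = -3 + 10**2 = -3 + 100 = 97)
H(a) = (-9 + a)/(7 + a)
(-154 + 152)/(-44 - 33) + H(r) = (-154 + 152)/(-44 - 33) + (-9 + 97)/(7 + 97) = -2/(-77) + 88/104 = -2*(-1/77) + (1/104)*88 = 2/77 + 11/13 = 873/1001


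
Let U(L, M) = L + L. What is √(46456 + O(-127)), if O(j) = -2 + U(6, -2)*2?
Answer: √46478 ≈ 215.59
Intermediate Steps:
U(L, M) = 2*L
O(j) = 22 (O(j) = -2 + (2*6)*2 = -2 + 12*2 = -2 + 24 = 22)
√(46456 + O(-127)) = √(46456 + 22) = √46478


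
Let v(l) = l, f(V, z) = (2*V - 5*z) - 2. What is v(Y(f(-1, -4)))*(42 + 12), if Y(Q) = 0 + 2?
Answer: 108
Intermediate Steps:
f(V, z) = -2 - 5*z + 2*V (f(V, z) = (-5*z + 2*V) - 2 = -2 - 5*z + 2*V)
Y(Q) = 2
v(Y(f(-1, -4)))*(42 + 12) = 2*(42 + 12) = 2*54 = 108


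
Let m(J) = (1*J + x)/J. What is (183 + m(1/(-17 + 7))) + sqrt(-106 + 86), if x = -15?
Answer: 334 + 2*I*sqrt(5) ≈ 334.0 + 4.4721*I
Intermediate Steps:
m(J) = (-15 + J)/J (m(J) = (1*J - 15)/J = (J - 15)/J = (-15 + J)/J)
(183 + m(1/(-17 + 7))) + sqrt(-106 + 86) = (183 + (-15 + 1/(-17 + 7))/(1/(-17 + 7))) + sqrt(-106 + 86) = (183 + (-15 + 1/(-10))/(1/(-10))) + sqrt(-20) = (183 + (-15 - 1/10)/(-1/10)) + 2*I*sqrt(5) = (183 - 10*(-151/10)) + 2*I*sqrt(5) = (183 + 151) + 2*I*sqrt(5) = 334 + 2*I*sqrt(5)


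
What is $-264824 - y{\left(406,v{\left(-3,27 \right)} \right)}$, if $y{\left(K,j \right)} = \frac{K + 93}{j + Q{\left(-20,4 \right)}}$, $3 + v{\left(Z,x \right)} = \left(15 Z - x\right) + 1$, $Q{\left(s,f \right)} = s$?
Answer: $- \frac{24892957}{94} \approx -2.6482 \cdot 10^{5}$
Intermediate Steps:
$v{\left(Z,x \right)} = -2 - x + 15 Z$ ($v{\left(Z,x \right)} = -3 + \left(\left(15 Z - x\right) + 1\right) = -3 + \left(\left(- x + 15 Z\right) + 1\right) = -3 + \left(1 - x + 15 Z\right) = -2 - x + 15 Z$)
$y{\left(K,j \right)} = \frac{93 + K}{-20 + j}$ ($y{\left(K,j \right)} = \frac{K + 93}{j - 20} = \frac{93 + K}{-20 + j}$)
$-264824 - y{\left(406,v{\left(-3,27 \right)} \right)} = -264824 - \frac{93 + 406}{-20 - 74} = -264824 - \frac{1}{-20 - 74} \cdot 499 = -264824 - \frac{1}{-94} \cdot 499 = -264824 - \left(- \frac{1}{94}\right) 499 = -264824 - - \frac{499}{94} = -264824 + \frac{499}{94} = - \frac{24892957}{94}$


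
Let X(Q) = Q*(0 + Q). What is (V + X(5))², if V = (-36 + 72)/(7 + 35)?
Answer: 32761/49 ≈ 668.59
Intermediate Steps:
X(Q) = Q² (X(Q) = Q*Q = Q²)
V = 6/7 (V = 36/42 = 36*(1/42) = 6/7 ≈ 0.85714)
(V + X(5))² = (6/7 + 5²)² = (6/7 + 25)² = (181/7)² = 32761/49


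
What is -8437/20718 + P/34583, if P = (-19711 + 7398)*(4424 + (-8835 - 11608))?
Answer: 4086166881175/716490594 ≈ 5703.0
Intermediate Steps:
P = 197241947 (P = -12313*(4424 - 20443) = -12313*(-16019) = 197241947)
-8437/20718 + P/34583 = -8437/20718 + 197241947/34583 = 4086166881175/716490594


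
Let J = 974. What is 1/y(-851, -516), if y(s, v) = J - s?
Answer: 1/1825 ≈ 0.00054795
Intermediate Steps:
y(s, v) = 974 - s
1/y(-851, -516) = 1/(974 - 1*(-851)) = 1/(974 + 851) = 1/1825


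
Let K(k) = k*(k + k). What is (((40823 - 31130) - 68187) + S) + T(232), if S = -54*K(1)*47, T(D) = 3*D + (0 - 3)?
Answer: -62877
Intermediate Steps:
K(k) = 2*k**2 (K(k) = k*(2*k) = 2*k**2)
T(D) = -3 + 3*D (T(D) = 3*D - 3 = -3 + 3*D)
S = -5076 (S = -108*1**2*47 = -108*47 = -5076)
(((40823 - 31130) - 68187) + S) + T(232) = (((40823 - 31130) - 68187) - 5076) + (-3 + 3*232) = ((9693 - 68187) - 5076) + (-3 + 696) = (-58494 - 5076) + 693 = -63570 + 693 = -62877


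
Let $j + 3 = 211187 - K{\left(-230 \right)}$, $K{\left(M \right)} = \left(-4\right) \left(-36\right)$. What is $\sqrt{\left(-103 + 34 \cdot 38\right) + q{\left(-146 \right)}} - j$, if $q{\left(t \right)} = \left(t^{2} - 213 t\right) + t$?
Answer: $-211040 + \sqrt{53457} \approx -2.1081 \cdot 10^{5}$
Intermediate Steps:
$K{\left(M \right)} = 144$
$q{\left(t \right)} = t^{2} - 212 t$
$j = 211040$ ($j = -3 + \left(211187 - 144\right) = -3 + 211043 = 211040$)
$\sqrt{\left(-103 + 34 \cdot 38\right) + q{\left(-146 \right)}} - j = \sqrt{\left(-103 + 34 \cdot 38\right) - 146 \left(-212 - 146\right)} - 211040 = \sqrt{\left(-103 + 1292\right) - -52268} - 211040 = \sqrt{1189 + 52268} - 211040 = \sqrt{53457} - 211040 = -211040 + \sqrt{53457}$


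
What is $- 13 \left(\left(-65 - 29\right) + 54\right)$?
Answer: $520$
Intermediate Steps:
$- 13 \left(\left(-65 - 29\right) + 54\right) = - 13 \left(-94 + 54\right) = \left(-13\right) \left(-40\right) = 520$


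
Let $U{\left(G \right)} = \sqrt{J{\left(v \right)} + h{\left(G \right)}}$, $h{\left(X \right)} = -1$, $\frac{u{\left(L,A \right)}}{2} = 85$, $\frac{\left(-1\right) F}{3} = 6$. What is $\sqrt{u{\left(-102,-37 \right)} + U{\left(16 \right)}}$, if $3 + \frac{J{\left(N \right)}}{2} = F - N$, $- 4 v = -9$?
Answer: $\frac{\sqrt{680 + 2 i \sqrt{190}}}{2} \approx 13.041 + 0.26424 i$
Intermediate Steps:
$F = -18$ ($F = \left(-3\right) 6 = -18$)
$u{\left(L,A \right)} = 170$ ($u{\left(L,A \right)} = 2 \cdot 85 = 170$)
$v = \frac{9}{4}$ ($v = \left(- \frac{1}{4}\right) \left(-9\right) = \frac{9}{4} \approx 2.25$)
$J{\left(N \right)} = -42 - 2 N$ ($J{\left(N \right)} = -6 + 2 \left(-18 - N\right) = -6 - \left(36 + 2 N\right) = -42 - 2 N$)
$U{\left(G \right)} = \frac{i \sqrt{190}}{2}$ ($U{\left(G \right)} = \sqrt{\left(-42 - \frac{9}{2}\right) - 1} = \sqrt{- \frac{93}{2} - 1} = \sqrt{- \frac{95}{2}} = \frac{i \sqrt{190}}{2}$)
$\sqrt{u{\left(-102,-37 \right)} + U{\left(16 \right)}} = \sqrt{170 + \frac{i \sqrt{190}}{2}}$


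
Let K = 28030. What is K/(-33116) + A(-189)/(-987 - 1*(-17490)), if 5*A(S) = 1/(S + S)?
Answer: -109284314152/129113778465 ≈ -0.84642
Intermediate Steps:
A(S) = 1/(10*S) (A(S) = 1/(5*(S + S)) = 1/(5*((2*S))) = (1/(2*S))/5 = 1/(10*S))
K/(-33116) + A(-189)/(-987 - 1*(-17490)) = 28030/(-33116) + ((⅒)/(-189))/(-987 - 1*(-17490)) = 28030*(-1/33116) + ((⅒)*(-1/189))/(-987 + 17490) = -14015/16558 - 1/1890/16503 = -14015/16558 - 1/1890*1/16503 = -14015/16558 - 1/31190670 = -109284314152/129113778465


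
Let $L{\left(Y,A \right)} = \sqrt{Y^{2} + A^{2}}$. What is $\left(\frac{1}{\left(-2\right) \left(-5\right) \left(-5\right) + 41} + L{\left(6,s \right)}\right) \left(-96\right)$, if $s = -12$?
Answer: $\frac{32}{3} - 576 \sqrt{5} \approx -1277.3$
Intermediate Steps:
$L{\left(Y,A \right)} = \sqrt{A^{2} + Y^{2}}$
$\left(\frac{1}{\left(-2\right) \left(-5\right) \left(-5\right) + 41} + L{\left(6,s \right)}\right) \left(-96\right) = \left(\frac{1}{\left(-2\right) \left(-5\right) \left(-5\right) + 41} + \sqrt{\left(-12\right)^{2} + 6^{2}}\right) \left(-96\right) = \left(\frac{1}{10 \left(-5\right) + 41} + \sqrt{144 + 36}\right) \left(-96\right) = \left(\frac{1}{-50 + 41} + \sqrt{180}\right) \left(-96\right) = \left(\frac{1}{-9} + 6 \sqrt{5}\right) \left(-96\right) = \left(- \frac{1}{9} + 6 \sqrt{5}\right) \left(-96\right) = \frac{32}{3} - 576 \sqrt{5}$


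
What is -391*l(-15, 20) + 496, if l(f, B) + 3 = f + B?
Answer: -286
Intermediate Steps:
l(f, B) = -3 + B + f (l(f, B) = -3 + (f + B) = -3 + (B + f) = -3 + B + f)
-391*l(-15, 20) + 496 = -391*(-3 + 20 - 15) + 496 = -391*2 + 496 = -782 + 496 = -286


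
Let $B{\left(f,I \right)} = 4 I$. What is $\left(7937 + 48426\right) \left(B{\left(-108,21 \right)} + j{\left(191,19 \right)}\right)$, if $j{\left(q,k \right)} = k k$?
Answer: $25081535$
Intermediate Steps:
$j{\left(q,k \right)} = k^{2}$
$\left(7937 + 48426\right) \left(B{\left(-108,21 \right)} + j{\left(191,19 \right)}\right) = \left(7937 + 48426\right) \left(4 \cdot 21 + 19^{2}\right) = 56363 \left(84 + 361\right) = 56363 \cdot 445 = 25081535$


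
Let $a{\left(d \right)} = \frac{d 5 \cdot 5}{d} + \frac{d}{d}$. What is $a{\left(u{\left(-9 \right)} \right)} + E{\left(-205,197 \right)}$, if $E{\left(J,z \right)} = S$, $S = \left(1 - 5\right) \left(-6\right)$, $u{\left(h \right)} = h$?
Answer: $50$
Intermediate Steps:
$S = 24$ ($S = \left(-4\right) \left(-6\right) = 24$)
$E{\left(J,z \right)} = 24$
$a{\left(d \right)} = 26$ ($a{\left(d \right)} = \frac{5 d 5}{d} + 1 = \frac{25 d}{d} + 1 = 25 + 1 = 26$)
$a{\left(u{\left(-9 \right)} \right)} + E{\left(-205,197 \right)} = 26 + 24 = 50$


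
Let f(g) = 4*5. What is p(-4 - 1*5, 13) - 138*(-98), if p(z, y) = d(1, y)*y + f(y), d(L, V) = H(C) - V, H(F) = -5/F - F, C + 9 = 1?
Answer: 107897/8 ≈ 13487.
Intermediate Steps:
C = -8 (C = -9 + 1 = -8)
H(F) = -F - 5/F
d(L, V) = 69/8 - V (d(L, V) = (-1*(-8) - 5/(-8)) - V = (8 - 5*(-1/8)) - V = (8 + 5/8) - V = 69/8 - V)
f(g) = 20
p(z, y) = 20 + y*(69/8 - y) (p(z, y) = (69/8 - y)*y + 20 = y*(69/8 - y) + 20 = 20 + y*(69/8 - y))
p(-4 - 1*5, 13) - 138*(-98) = (20 + (1/8)*13*(69 - 8*13)) - 138*(-98) = (20 + (1/8)*13*(69 - 104)) + 13524 = (20 + (1/8)*13*(-35)) + 13524 = (20 - 455/8) + 13524 = -295/8 + 13524 = 107897/8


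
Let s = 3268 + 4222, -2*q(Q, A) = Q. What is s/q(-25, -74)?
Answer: 2996/5 ≈ 599.20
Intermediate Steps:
q(Q, A) = -Q/2
s = 7490
s/q(-25, -74) = 7490/((-½*(-25))) = 7490/(25/2) = 7490*(2/25) = 2996/5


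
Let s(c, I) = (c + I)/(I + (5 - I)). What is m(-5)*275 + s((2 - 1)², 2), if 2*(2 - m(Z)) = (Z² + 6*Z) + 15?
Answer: -4122/5 ≈ -824.40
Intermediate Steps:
m(Z) = -11/2 - 3*Z - Z²/2 (m(Z) = 2 - ((Z² + 6*Z) + 15)/2 = 2 - (15 + Z² + 6*Z)/2 = 2 + (-15/2 - 3*Z - Z²/2) = -11/2 - 3*Z - Z²/2)
s(c, I) = I/5 + c/5 (s(c, I) = (I + c)/5 = (I + c)*(⅕) = I/5 + c/5)
m(-5)*275 + s((2 - 1)², 2) = (-11/2 - 3*(-5) - ½*(-5)²)*275 + ((⅕)*2 + (2 - 1)²/5) = (-11/2 + 15 - ½*25)*275 + (⅖ + (⅕)*1²) = (-11/2 + 15 - 25/2)*275 + (⅖ + (⅕)*1) = -3*275 + (⅖ + ⅕) = -825 + ⅗ = -4122/5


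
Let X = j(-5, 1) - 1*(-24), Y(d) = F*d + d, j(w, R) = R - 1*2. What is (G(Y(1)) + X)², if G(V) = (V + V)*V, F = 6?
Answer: 14641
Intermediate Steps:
j(w, R) = -2 + R (j(w, R) = R - 2 = -2 + R)
Y(d) = 7*d (Y(d) = 6*d + d = 7*d)
G(V) = 2*V² (G(V) = (2*V)*V = 2*V²)
X = 23 (X = (-2 + 1) - 1*(-24) = -1 + 24 = 23)
(G(Y(1)) + X)² = (2*(7*1)² + 23)² = (2*7² + 23)² = (2*49 + 23)² = (98 + 23)² = 121² = 14641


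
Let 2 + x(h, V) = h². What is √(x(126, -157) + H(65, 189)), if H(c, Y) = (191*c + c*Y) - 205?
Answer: √40369 ≈ 200.92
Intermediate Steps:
x(h, V) = -2 + h²
H(c, Y) = -205 + 191*c + Y*c (H(c, Y) = (191*c + Y*c) - 205 = -205 + 191*c + Y*c)
√(x(126, -157) + H(65, 189)) = √((-2 + 126²) + (-205 + 191*65 + 189*65)) = √((-2 + 15876) + (-205 + 12415 + 12285)) = √(15874 + 24495) = √40369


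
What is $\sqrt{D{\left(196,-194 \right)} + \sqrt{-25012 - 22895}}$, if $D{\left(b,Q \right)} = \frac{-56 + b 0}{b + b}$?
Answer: $\frac{\sqrt{-7 + 147 i \sqrt{5323}}}{7} \approx 10.458 + 10.465 i$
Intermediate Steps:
$D{\left(b,Q \right)} = - \frac{28}{b}$ ($D{\left(b,Q \right)} = \frac{-56 + 0}{2 b} = - 56 \frac{1}{2 b} = - \frac{28}{b}$)
$\sqrt{D{\left(196,-194 \right)} + \sqrt{-25012 - 22895}} = \sqrt{- \frac{28}{196} + \sqrt{-25012 - 22895}} = \sqrt{\left(-28\right) \frac{1}{196} + \sqrt{-47907}} = \sqrt{- \frac{1}{7} + 3 i \sqrt{5323}}$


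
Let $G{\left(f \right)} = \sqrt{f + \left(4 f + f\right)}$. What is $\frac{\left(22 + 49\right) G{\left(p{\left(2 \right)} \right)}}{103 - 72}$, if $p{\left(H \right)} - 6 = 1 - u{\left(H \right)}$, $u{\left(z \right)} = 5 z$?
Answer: $\frac{213 i \sqrt{2}}{31} \approx 9.717 i$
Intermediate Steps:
$p{\left(H \right)} = 7 - 5 H$ ($p{\left(H \right)} = 6 - \left(-1 + 5 H\right) = 7 - 5 H$)
$G{\left(f \right)} = \sqrt{6} \sqrt{f}$ ($G{\left(f \right)} = \sqrt{f + 5 f} = \sqrt{6 f} = \sqrt{6} \sqrt{f}$)
$\frac{\left(22 + 49\right) G{\left(p{\left(2 \right)} \right)}}{103 - 72} = \frac{\left(22 + 49\right) \sqrt{6} \sqrt{7 - 10}}{103 - 72} = \frac{71 \sqrt{6} \sqrt{7 - 10}}{31} = \frac{71 \sqrt{6} \sqrt{-3}}{31} = \frac{71 \sqrt{6} i \sqrt{3}}{31} = \frac{71 \cdot 3 i \sqrt{2}}{31} = \frac{213 i \sqrt{2}}{31}$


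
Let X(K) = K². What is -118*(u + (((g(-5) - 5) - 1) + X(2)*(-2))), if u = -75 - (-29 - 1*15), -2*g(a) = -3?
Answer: 5133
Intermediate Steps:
g(a) = 3/2 (g(a) = -½*(-3) = 3/2)
u = -31 (u = -75 - (-29 - 15) = -75 - 1*(-44) = -75 + 44 = -31)
-118*(u + (((g(-5) - 5) - 1) + X(2)*(-2))) = -118*(-31 + (((3/2 - 5) - 1) + 2²*(-2))) = -118*(-31 + ((-7/2 - 1) + 4*(-2))) = -118*(-31 + (-9/2 - 8)) = -118*(-31 - 25/2) = -118*(-87/2) = 5133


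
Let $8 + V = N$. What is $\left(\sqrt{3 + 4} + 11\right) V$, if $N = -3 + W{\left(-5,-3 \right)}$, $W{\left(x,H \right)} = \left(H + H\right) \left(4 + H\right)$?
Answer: $-187 - 17 \sqrt{7} \approx -231.98$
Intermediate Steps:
$W{\left(x,H \right)} = 2 H \left(4 + H\right)$
$N = -9$ ($N = -3 + 2 \left(-3\right) \left(4 - 3\right) = -3 + 2 \left(-3\right) 1 = -3 - 6 = -9$)
$V = -17$ ($V = -8 - 9 = -17$)
$\left(\sqrt{3 + 4} + 11\right) V = \left(\sqrt{3 + 4} + 11\right) \left(-17\right) = \left(\sqrt{7} + 11\right) \left(-17\right) = \left(11 + \sqrt{7}\right) \left(-17\right) = -187 - 17 \sqrt{7}$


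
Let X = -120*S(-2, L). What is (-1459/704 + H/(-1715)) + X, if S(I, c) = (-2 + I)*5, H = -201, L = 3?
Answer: 2895303319/1207360 ≈ 2398.0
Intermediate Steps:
S(I, c) = -10 + 5*I
X = 2400 (X = -120*(-10 + 5*(-2)) = -120*(-10 - 10) = -120*(-20) = 2400)
(-1459/704 + H/(-1715)) + X = (-1459/704 - 201/(-1715)) + 2400 = (-1459*1/704 - 201*(-1/1715)) + 2400 = (-1459/704 + 201/1715) + 2400 = -2360681/1207360 + 2400 = 2895303319/1207360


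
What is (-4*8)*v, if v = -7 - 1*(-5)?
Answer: 64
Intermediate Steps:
v = -2 (v = -7 + 5 = -2)
(-4*8)*v = -4*8*(-2) = -32*(-2) = 64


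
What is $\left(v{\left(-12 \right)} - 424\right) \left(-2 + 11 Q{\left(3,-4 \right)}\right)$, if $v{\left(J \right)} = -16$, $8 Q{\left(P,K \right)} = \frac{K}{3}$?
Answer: $\frac{5060}{3} \approx 1686.7$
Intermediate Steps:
$Q{\left(P,K \right)} = \frac{K}{24}$ ($Q{\left(P,K \right)} = \frac{K \frac{1}{3}}{8} = \frac{\frac{1}{3} K}{8} = \frac{K}{24}$)
$\left(v{\left(-12 \right)} - 424\right) \left(-2 + 11 Q{\left(3,-4 \right)}\right) = \left(-16 - 424\right) \left(-2 + 11 \cdot \frac{1}{24} \left(-4\right)\right) = - 440 \left(-2 + 11 \left(- \frac{1}{6}\right)\right) = - 440 \left(-2 - \frac{11}{6}\right) = \left(-440\right) \left(- \frac{23}{6}\right) = \frac{5060}{3}$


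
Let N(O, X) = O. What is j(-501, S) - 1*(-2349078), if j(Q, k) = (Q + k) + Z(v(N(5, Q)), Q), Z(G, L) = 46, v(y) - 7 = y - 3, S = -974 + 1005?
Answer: 2348654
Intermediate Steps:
S = 31
v(y) = 4 + y (v(y) = 7 + (y - 3) = 7 + (-3 + y) = 4 + y)
j(Q, k) = 46 + Q + k (j(Q, k) = (Q + k) + 46 = 46 + Q + k)
j(-501, S) - 1*(-2349078) = (46 - 501 + 31) - 1*(-2349078) = -424 + 2349078 = 2348654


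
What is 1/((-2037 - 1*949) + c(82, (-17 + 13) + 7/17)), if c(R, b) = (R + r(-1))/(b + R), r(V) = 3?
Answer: -1333/3978893 ≈ -0.00033502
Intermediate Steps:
c(R, b) = (3 + R)/(R + b) (c(R, b) = (R + 3)/(b + R) = (3 + R)/(R + b))
1/((-2037 - 1*949) + c(82, (-17 + 13) + 7/17)) = 1/((-2037 - 1*949) + (3 + 82)/(82 + ((-17 + 13) + 7/17))) = 1/((-2037 - 949) + 85/(82 + (-4 + 7*(1/17)))) = 1/(-2986 + 85/(82 + (-4 + 7/17))) = 1/(-2986 + 85/(82 - 61/17)) = 1/(-2986 + 85/(1333/17)) = 1/(-2986 + (17/1333)*85) = 1/(-2986 + 1445/1333) = 1/(-3978893/1333) = -1333/3978893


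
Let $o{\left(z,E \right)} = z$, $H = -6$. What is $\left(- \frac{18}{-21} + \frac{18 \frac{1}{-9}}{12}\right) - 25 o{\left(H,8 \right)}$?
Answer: $\frac{6329}{42} \approx 150.69$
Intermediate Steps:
$\left(- \frac{18}{-21} + \frac{18 \frac{1}{-9}}{12}\right) - 25 o{\left(H,8 \right)} = \left(- \frac{18}{-21} + \frac{18 \frac{1}{-9}}{12}\right) - -150 = \left(\left(-18\right) \left(- \frac{1}{21}\right) + 18 \left(- \frac{1}{9}\right) \frac{1}{12}\right) + 150 = \left(\frac{6}{7} - \frac{1}{6}\right) + 150 = \frac{29}{42} + 150 = \frac{6329}{42}$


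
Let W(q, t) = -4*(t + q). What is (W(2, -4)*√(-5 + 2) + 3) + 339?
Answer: 342 + 8*I*√3 ≈ 342.0 + 13.856*I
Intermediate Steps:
W(q, t) = -4*q - 4*t (W(q, t) = -4*(q + t) = -4*q - 4*t)
(W(2, -4)*√(-5 + 2) + 3) + 339 = ((-4*2 - 4*(-4))*√(-5 + 2) + 3) + 339 = ((-8 + 16)*√(-3) + 3) + 339 = (8*(I*√3) + 3) + 339 = (8*I*√3 + 3) + 339 = (3 + 8*I*√3) + 339 = 342 + 8*I*√3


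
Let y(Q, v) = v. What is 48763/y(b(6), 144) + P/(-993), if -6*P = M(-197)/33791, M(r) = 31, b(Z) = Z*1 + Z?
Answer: 545405426671/1610614224 ≈ 338.63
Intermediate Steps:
b(Z) = 2*Z (b(Z) = Z + Z = 2*Z)
P = -31/202746 (P = -31/(6*33791) = -1/6*31/33791 = -31/202746 ≈ -0.00015290)
48763/y(b(6), 144) + P/(-993) = 48763/144 - 31/202746/(-993) = 48763*(1/144) - 31/202746*(-1/993) = 48763/144 + 31/201326778 = 545405426671/1610614224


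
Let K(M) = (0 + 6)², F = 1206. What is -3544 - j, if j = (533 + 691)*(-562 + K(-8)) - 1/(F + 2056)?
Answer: 2088593361/3262 ≈ 6.4028e+5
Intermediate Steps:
K(M) = 36 (K(M) = 6² = 36)
j = -2100153889/3262 (j = (533 + 691)*(-562 + 36) - 1/(1206 + 2056) = 1224*(-526) - 1/3262 = -643824 - 1*1/3262 = -643824 - 1/3262 = -2100153889/3262 ≈ -6.4382e+5)
-3544 - j = -3544 - 1*(-2100153889/3262) = -3544 + 2100153889/3262 = 2088593361/3262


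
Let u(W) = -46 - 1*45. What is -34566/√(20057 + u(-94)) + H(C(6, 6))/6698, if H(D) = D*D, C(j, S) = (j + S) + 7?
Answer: 361/6698 - 17283*√19966/9983 ≈ -244.57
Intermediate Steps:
u(W) = -91 (u(W) = -46 - 45 = -91)
C(j, S) = 7 + S + j (C(j, S) = (S + j) + 7 = 7 + S + j)
H(D) = D²
-34566/√(20057 + u(-94)) + H(C(6, 6))/6698 = -34566/√(20057 - 91) + (7 + 6 + 6)²/6698 = -34566*√19966/19966 + 19²*(1/6698) = -17283*√19966/9983 + 361*(1/6698) = -17283*√19966/9983 + 361/6698 = 361/6698 - 17283*√19966/9983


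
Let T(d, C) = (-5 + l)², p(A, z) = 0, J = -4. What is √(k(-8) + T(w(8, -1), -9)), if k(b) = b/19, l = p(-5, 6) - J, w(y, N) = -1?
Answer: √209/19 ≈ 0.76089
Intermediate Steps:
l = 4 (l = 0 - 1*(-4) = 0 + 4 = 4)
k(b) = b/19 (k(b) = b*(1/19) = b/19)
T(d, C) = 1 (T(d, C) = (-5 + 4)² = (-1)² = 1)
√(k(-8) + T(w(8, -1), -9)) = √((1/19)*(-8) + 1) = √(-8/19 + 1) = √(11/19) = √209/19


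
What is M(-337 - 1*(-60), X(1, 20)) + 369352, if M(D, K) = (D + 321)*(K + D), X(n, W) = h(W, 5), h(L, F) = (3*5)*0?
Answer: 357164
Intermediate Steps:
h(L, F) = 0 (h(L, F) = 15*0 = 0)
X(n, W) = 0
M(D, K) = (321 + D)*(D + K)
M(-337 - 1*(-60), X(1, 20)) + 369352 = ((-337 - 1*(-60))**2 + 321*(-337 - 1*(-60)) + 321*0 + (-337 - 1*(-60))*0) + 369352 = ((-337 + 60)**2 + 321*(-337 + 60) + 0 + (-337 + 60)*0) + 369352 = ((-277)**2 + 321*(-277) + 0 - 277*0) + 369352 = (76729 - 88917 + 0 + 0) + 369352 = -12188 + 369352 = 357164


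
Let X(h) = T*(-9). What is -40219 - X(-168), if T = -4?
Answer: -40255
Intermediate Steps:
X(h) = 36 (X(h) = -4*(-9) = 36)
-40219 - X(-168) = -40219 - 1*36 = -40219 - 36 = -40255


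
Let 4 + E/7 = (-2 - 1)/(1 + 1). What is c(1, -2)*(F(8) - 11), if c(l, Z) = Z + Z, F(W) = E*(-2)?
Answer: -264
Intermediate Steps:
E = -77/2 (E = -28 + 7*((-2 - 1)/(1 + 1)) = -28 + 7*(-3/2) = -28 - 21/2 = -77/2 ≈ -38.500)
F(W) = 77 (F(W) = -77/2*(-2) = 77)
c(l, Z) = 2*Z
c(1, -2)*(F(8) - 11) = (2*(-2))*(77 - 11) = -4*66 = -264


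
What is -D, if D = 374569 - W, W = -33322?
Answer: -407891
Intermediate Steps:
D = 407891 (D = 374569 - 1*(-33322) = 374569 + 33322 = 407891)
-D = -1*407891 = -407891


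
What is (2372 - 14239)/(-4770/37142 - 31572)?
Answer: 220382057/586325997 ≈ 0.37587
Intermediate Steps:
(2372 - 14239)/(-4770/37142 - 31572) = -11867/(-4770*1/37142 - 31572) = -11867/(-2385/18571 - 31572) = -11867/(-586325997/18571) = -11867*(-18571/586325997) = 220382057/586325997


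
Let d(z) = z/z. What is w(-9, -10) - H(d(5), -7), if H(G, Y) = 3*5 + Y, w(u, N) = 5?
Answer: -3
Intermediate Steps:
d(z) = 1
H(G, Y) = 15 + Y
w(-9, -10) - H(d(5), -7) = 5 - (15 - 7) = 5 - 1*8 = 5 - 8 = -3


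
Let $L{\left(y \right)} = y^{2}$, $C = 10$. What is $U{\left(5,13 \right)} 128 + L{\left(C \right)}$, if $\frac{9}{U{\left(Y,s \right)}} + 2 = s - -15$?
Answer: $\frac{1876}{13} \approx 144.31$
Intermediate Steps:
$U{\left(Y,s \right)} = \frac{9}{13 + s}$ ($U{\left(Y,s \right)} = \frac{9}{-2 + \left(s - -15\right)} = \frac{9}{-2 + \left(s + 15\right)} = \frac{9}{-2 + \left(15 + s\right)} = \frac{9}{13 + s}$)
$U{\left(5,13 \right)} 128 + L{\left(C \right)} = \frac{9}{13 + 13} \cdot 128 + 10^{2} = \frac{9}{26} \cdot 128 + 100 = \frac{576}{13} + 100 = \frac{1876}{13}$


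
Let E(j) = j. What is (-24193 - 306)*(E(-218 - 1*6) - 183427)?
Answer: 4499265849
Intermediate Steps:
(-24193 - 306)*(E(-218 - 1*6) - 183427) = (-24193 - 306)*((-218 - 1*6) - 183427) = -24499*((-218 - 6) - 183427) = -24499*(-224 - 183427) = -24499*(-183651) = 4499265849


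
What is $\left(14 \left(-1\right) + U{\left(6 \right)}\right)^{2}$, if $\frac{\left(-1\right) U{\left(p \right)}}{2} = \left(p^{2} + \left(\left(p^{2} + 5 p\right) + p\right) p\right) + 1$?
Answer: $906304$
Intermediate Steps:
$U{\left(p \right)} = -2 - 2 p^{2} - 2 p \left(p^{2} + 6 p\right)$ ($U{\left(p \right)} = - 2 \left(\left(p^{2} + \left(\left(p^{2} + 5 p\right) + p\right) p\right) + 1\right) = - 2 \left(\left(p^{2} + \left(p^{2} + 6 p\right) p\right) + 1\right) = - 2 \left(\left(p^{2} + p \left(p^{2} + 6 p\right)\right) + 1\right) = - 2 \left(1 + p^{2} + p \left(p^{2} + 6 p\right)\right) = -2 - 2 p^{2} - 2 p \left(p^{2} + 6 p\right)$)
$\left(14 \left(-1\right) + U{\left(6 \right)}\right)^{2} = \left(14 \left(-1\right) - \left(2 + 432 + 504\right)\right)^{2} = \left(-14 - 938\right)^{2} = \left(-952\right)^{2} = 906304$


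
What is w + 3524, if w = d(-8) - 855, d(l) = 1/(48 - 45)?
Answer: 8008/3 ≈ 2669.3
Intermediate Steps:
d(l) = 1/3
w = -2564/3 (w = 1/3 - 855 = -2564/3 ≈ -854.67)
w + 3524 = -2564/3 + 3524 = 8008/3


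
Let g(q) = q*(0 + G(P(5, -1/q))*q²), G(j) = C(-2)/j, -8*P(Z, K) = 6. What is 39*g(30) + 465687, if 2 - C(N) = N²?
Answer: 3273687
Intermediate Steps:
C(N) = 2 - N²
P(Z, K) = -¾ (P(Z, K) = -⅛*6 = -¾)
G(j) = -2/j (G(j) = (2 - 1*(-2)²)/j = (2 - 1*4)/j = (2 - 4)/j = -2/j)
g(q) = 8*q³/3 (g(q) = q*(0 + (-2/(-¾))*q²) = q*(0 + (-2*(-4/3))*q²) = q*(0 + 8*q²/3) = q*(8*q²/3) = 8*q³/3)
39*g(30) + 465687 = 39*((8/3)*30³) + 465687 = 39*((8/3)*27000) + 465687 = 39*72000 + 465687 = 2808000 + 465687 = 3273687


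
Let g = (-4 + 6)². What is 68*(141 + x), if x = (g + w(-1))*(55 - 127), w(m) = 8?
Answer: -49164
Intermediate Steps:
g = 4 (g = 2² = 4)
x = -864 (x = (4 + 8)*(55 - 127) = 12*(-72) = -864)
68*(141 + x) = 68*(141 - 864) = 68*(-723) = -49164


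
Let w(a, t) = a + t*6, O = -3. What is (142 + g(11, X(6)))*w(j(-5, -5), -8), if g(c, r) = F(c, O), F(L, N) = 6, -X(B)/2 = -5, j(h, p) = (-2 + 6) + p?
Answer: -7252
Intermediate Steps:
j(h, p) = 4 + p
X(B) = 10 (X(B) = -2*(-5) = 10)
w(a, t) = a + 6*t
g(c, r) = 6
(142 + g(11, X(6)))*w(j(-5, -5), -8) = (142 + 6)*((4 - 5) + 6*(-8)) = 148*(-1 - 48) = 148*(-49) = -7252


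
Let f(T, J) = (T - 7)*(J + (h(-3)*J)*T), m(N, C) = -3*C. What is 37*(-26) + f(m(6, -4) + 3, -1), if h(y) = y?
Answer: -610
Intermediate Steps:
f(T, J) = (-7 + T)*(J - 3*J*T) (f(T, J) = (T - 7)*(J + (-3*J)*T) = (-7 + T)*(J - 3*J*T))
37*(-26) + f(m(6, -4) + 3, -1) = 37*(-26) - (-7 - 3*(-3*(-4) + 3)² + 22*(-3*(-4) + 3)) = -962 - (-7 - 3*(12 + 3)² + 22*(12 + 3)) = -962 - (-7 - 3*15² + 22*15) = -962 - (-7 - 3*225 + 330) = -962 - (-7 - 675 + 330) = -962 - 1*(-352) = -962 + 352 = -610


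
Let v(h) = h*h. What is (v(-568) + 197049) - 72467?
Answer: 447206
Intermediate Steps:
v(h) = h**2
(v(-568) + 197049) - 72467 = ((-568)**2 + 197049) - 72467 = (322624 + 197049) - 72467 = 519673 - 72467 = 447206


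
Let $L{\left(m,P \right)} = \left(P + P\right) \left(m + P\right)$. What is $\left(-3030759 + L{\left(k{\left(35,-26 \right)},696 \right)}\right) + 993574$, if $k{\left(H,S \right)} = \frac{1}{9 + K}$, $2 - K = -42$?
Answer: $- \frac{56621317}{53} \approx -1.0683 \cdot 10^{6}$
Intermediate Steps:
$K = 44$ ($K = 2 - -42 = 2 + 42 = 44$)
$k{\left(H,S \right)} = \frac{1}{53}$ ($k{\left(H,S \right)} = \frac{1}{9 + 44} = \frac{1}{53}$)
$L{\left(m,P \right)} = 2 P \left(P + m\right)$
$\left(-3030759 + L{\left(k{\left(35,-26 \right)},696 \right)}\right) + 993574 = \left(-3030759 + 2 \cdot 696 \left(696 + \frac{1}{53}\right)\right) + 993574 = \left(-3030759 + 2 \cdot 696 \cdot \frac{36889}{53}\right) + 993574 = \left(-3030759 + \frac{51349488}{53}\right) + 993574 = - \frac{109280739}{53} + 993574 = - \frac{56621317}{53}$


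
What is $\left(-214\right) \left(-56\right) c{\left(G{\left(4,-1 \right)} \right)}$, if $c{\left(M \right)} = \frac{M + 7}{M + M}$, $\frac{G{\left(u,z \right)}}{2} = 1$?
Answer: $26964$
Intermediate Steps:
$G{\left(u,z \right)} = 2$ ($G{\left(u,z \right)} = 2 \cdot 1 = 2$)
$c{\left(M \right)} = \frac{7 + M}{2 M}$
$\left(-214\right) \left(-56\right) c{\left(G{\left(4,-1 \right)} \right)} = \left(-214\right) \left(-56\right) \frac{7 + 2}{2 \cdot 2} = 11984 \cdot \frac{1}{2} \cdot \frac{1}{2} \cdot 9 = 11984 \cdot \frac{9}{4} = 26964$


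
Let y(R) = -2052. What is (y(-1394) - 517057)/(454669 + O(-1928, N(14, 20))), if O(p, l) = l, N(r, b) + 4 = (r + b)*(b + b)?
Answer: -519109/456025 ≈ -1.1383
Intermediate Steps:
N(r, b) = -4 + 2*b*(b + r) (N(r, b) = -4 + (r + b)*(b + b) = -4 + (b + r)*(2*b) = -4 + 2*b*(b + r))
(y(-1394) - 517057)/(454669 + O(-1928, N(14, 20))) = (-2052 - 517057)/(454669 + (-4 + 2*20**2 + 2*20*14)) = -519109/(454669 + (-4 + 2*400 + 560)) = -519109/(454669 + (-4 + 800 + 560)) = -519109/(454669 + 1356) = -519109/456025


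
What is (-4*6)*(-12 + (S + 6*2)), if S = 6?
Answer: -144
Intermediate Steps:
(-4*6)*(-12 + (S + 6*2)) = (-4*6)*(-12 + (6 + 6*2)) = -24*(-12 + (6 + 12)) = -24*(-12 + 18) = -24*6 = -144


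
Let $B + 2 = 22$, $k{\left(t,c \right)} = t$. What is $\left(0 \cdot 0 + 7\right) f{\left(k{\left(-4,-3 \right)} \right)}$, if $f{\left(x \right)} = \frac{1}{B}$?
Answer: $\frac{7}{20} \approx 0.35$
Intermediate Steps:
$B = 20$ ($B = -2 + 22 = 20$)
$f{\left(x \right)} = \frac{1}{20}$
$\left(0 \cdot 0 + 7\right) f{\left(k{\left(-4,-3 \right)} \right)} = \left(0 \cdot 0 + 7\right) \frac{1}{20} = \left(0 + 7\right) \frac{1}{20} = 7 \cdot \frac{1}{20} = \frac{7}{20}$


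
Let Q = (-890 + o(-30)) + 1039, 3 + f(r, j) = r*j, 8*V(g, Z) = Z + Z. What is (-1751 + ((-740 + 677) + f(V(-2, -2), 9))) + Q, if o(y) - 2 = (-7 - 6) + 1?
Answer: -3365/2 ≈ -1682.5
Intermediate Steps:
o(y) = -10 (o(y) = 2 + ((-7 - 6) + 1) = 2 + (-13 + 1) = 2 - 12 = -10)
V(g, Z) = Z/4 (V(g, Z) = (Z + Z)/8 = (2*Z)/8 = Z/4)
f(r, j) = -3 + j*r (f(r, j) = -3 + r*j = -3 + j*r)
Q = 139 (Q = (-890 - 10) + 1039 = -900 + 1039 = 139)
(-1751 + ((-740 + 677) + f(V(-2, -2), 9))) + Q = (-1751 + ((-740 + 677) + (-3 + 9*((1/4)*(-2))))) + 139 = (-1751 + (-63 + (-3 + 9*(-1/2)))) + 139 = (-1751 + (-63 + (-3 - 9/2))) + 139 = (-1751 + (-63 - 15/2)) + 139 = (-1751 - 141/2) + 139 = -3643/2 + 139 = -3365/2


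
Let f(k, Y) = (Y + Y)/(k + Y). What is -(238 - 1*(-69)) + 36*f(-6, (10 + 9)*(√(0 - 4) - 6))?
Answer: -943795/3961 - 4104*I/3961 ≈ -238.27 - 1.0361*I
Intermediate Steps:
f(k, Y) = 2*Y/(Y + k) (f(k, Y) = (2*Y)/(Y + k) = 2*Y/(Y + k))
-(238 - 1*(-69)) + 36*f(-6, (10 + 9)*(√(0 - 4) - 6)) = -(238 - 1*(-69)) + 36*(2*((10 + 9)*(√(0 - 4) - 6))/((10 + 9)*(√(0 - 4) - 6) - 6)) = -(238 + 69) + 36*(2*(19*(√(-4) - 6))/(19*(√(-4) - 6) - 6)) = -1*307 + 36*(2*(19*(2*I - 6))/(19*(2*I - 6) - 6)) = -307 + 36*(2*(19*(-6 + 2*I))/(19*(-6 + 2*I) - 6)) = -307 + 36*(2*(-114 + 38*I)/((-114 + 38*I) - 6)) = -307 + 36*(2*(-114 + 38*I)/(-120 + 38*I)) = -307 + 36*(2*(-114 + 38*I)*((-120 - 38*I)/15844)) = -307 + 36*((-120 - 38*I)*(-114 + 38*I)/7922) = -307 + 18*(-120 - 38*I)*(-114 + 38*I)/3961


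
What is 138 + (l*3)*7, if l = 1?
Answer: 159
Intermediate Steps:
138 + (l*3)*7 = 138 + (1*3)*7 = 138 + 3*7 = 138 + 21 = 159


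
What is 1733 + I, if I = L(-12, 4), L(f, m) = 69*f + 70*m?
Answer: 1185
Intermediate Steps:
I = -548 (I = 69*(-12) + 70*4 = -828 + 280 = -548)
1733 + I = 1733 - 548 = 1185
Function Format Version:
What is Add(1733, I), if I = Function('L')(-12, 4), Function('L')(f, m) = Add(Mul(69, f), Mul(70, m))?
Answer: 1185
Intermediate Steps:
I = -548 (I = Add(Mul(69, -12), Mul(70, 4)) = Add(-828, 280) = -548)
Add(1733, I) = Add(1733, -548) = 1185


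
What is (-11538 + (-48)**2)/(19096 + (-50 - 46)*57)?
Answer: -4617/6812 ≈ -0.67777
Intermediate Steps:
(-11538 + (-48)**2)/(19096 + (-50 - 46)*57) = (-11538 + 2304)/(19096 - 96*57) = -9234/(19096 - 5472) = -9234/13624 = -9234*1/13624 = -4617/6812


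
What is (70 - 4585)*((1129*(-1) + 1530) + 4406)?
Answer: -21703605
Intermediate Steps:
(70 - 4585)*((1129*(-1) + 1530) + 4406) = -4515*((-1129 + 1530) + 4406) = -4515*(401 + 4406) = -4515*4807 = -21703605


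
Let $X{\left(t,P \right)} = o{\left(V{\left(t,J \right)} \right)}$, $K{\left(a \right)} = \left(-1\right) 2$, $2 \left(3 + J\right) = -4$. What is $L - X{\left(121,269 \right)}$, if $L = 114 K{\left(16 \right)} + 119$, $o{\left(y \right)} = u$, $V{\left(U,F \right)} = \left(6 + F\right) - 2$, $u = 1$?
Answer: $-110$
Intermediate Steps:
$J = -5$ ($J = -3 + \frac{1}{2} \left(-4\right) = -3 - 2 = -5$)
$K{\left(a \right)} = -2$
$V{\left(U,F \right)} = 4 + F$
$o{\left(y \right)} = 1$
$X{\left(t,P \right)} = 1$
$L = -109$ ($L = 114 \left(-2\right) + 119 = -228 + 119 = -109$)
$L - X{\left(121,269 \right)} = -109 - 1 = -110$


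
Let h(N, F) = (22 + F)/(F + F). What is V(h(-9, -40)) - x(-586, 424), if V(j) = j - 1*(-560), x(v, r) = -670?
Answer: 49209/40 ≈ 1230.2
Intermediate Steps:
h(N, F) = (22 + F)/(2*F) (h(N, F) = (22 + F)/((2*F)) = (22 + F)*(1/(2*F)) = (22 + F)/(2*F))
V(j) = 560 + j (V(j) = j + 560 = 560 + j)
V(h(-9, -40)) - x(-586, 424) = (560 + (½)*(22 - 40)/(-40)) - 1*(-670) = (560 + (½)*(-1/40)*(-18)) + 670 = (560 + 9/40) + 670 = 22409/40 + 670 = 49209/40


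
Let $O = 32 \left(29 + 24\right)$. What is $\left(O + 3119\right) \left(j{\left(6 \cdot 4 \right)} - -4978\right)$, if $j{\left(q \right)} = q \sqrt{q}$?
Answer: $23969070 + 231120 \sqrt{6} \approx 2.4535 \cdot 10^{7}$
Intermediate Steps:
$O = 1696$ ($O = 32 \cdot 53 = 1696$)
$j{\left(q \right)} = q^{\frac{3}{2}}$
$\left(O + 3119\right) \left(j{\left(6 \cdot 4 \right)} - -4978\right) = \left(1696 + 3119\right) \left(\left(6 \cdot 4\right)^{\frac{3}{2}} - -4978\right) = 4815 \left(24^{\frac{3}{2}} + 4978\right) = 4815 \left(48 \sqrt{6} + 4978\right) = 4815 \left(4978 + 48 \sqrt{6}\right) = 23969070 + 231120 \sqrt{6}$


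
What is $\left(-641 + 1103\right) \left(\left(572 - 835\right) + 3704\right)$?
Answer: $1589742$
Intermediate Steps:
$\left(-641 + 1103\right) \left(\left(572 - 835\right) + 3704\right) = 462 \left(\left(572 - 835\right) + 3704\right) = 462 \left(-263 + 3704\right) = 462 \cdot 3441 = 1589742$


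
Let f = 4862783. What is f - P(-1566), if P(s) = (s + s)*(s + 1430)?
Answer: 4436831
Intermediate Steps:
P(s) = 2*s*(1430 + s) (P(s) = (2*s)*(1430 + s) = 2*s*(1430 + s))
f - P(-1566) = 4862783 - 2*(-1566)*(1430 - 1566) = 4862783 - 2*(-1566)*(-136) = 4862783 - 1*425952 = 4862783 - 425952 = 4436831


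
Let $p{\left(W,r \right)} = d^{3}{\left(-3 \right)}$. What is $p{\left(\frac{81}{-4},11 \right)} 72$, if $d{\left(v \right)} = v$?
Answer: $-1944$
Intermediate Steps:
$p{\left(W,r \right)} = -27$ ($p{\left(W,r \right)} = \left(-3\right)^{3} = -27$)
$p{\left(\frac{81}{-4},11 \right)} 72 = \left(-27\right) 72 = -1944$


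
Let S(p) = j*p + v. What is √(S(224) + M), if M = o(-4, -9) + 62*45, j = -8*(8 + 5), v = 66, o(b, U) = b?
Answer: 2*I*√5111 ≈ 142.98*I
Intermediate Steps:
j = -104 (j = -8*13 = -104)
M = 2786 (M = -4 + 62*45 = -4 + 2790 = 2786)
S(p) = 66 - 104*p (S(p) = -104*p + 66 = 66 - 104*p)
√(S(224) + M) = √((66 - 104*224) + 2786) = √((66 - 23296) + 2786) = √(-23230 + 2786) = √(-20444) = 2*I*√5111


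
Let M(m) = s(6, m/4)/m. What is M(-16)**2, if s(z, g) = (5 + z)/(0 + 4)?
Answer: 121/4096 ≈ 0.029541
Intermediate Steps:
s(z, g) = 5/4 + z/4 (s(z, g) = (5 + z)/4 = (5 + z)*(1/4) = 5/4 + z/4)
M(m) = 11/(4*m) (M(m) = (5/4 + (1/4)*6)/m = (5/4 + 3/2)/m = 11/(4*m))
M(-16)**2 = ((11/4)/(-16))**2 = ((11/4)*(-1/16))**2 = (-11/64)**2 = 121/4096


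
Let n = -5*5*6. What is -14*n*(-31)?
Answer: -65100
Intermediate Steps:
n = -150 (n = -25*6 = -150)
-14*n*(-31) = -14*(-150)*(-31) = 2100*(-31) = -65100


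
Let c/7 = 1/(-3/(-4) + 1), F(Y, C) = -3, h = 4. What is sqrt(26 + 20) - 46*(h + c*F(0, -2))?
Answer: 368 + sqrt(46) ≈ 374.78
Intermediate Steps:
c = 4 (c = 7/(-3/(-4) + 1) = 7/(-3*(-1/4) + 1) = 7/(3/4 + 1) = 7/(7/4) = 7*(4/7) = 4)
sqrt(26 + 20) - 46*(h + c*F(0, -2)) = sqrt(26 + 20) - 46*(4 + 4*(-3)) = sqrt(46) - 46*(4 - 12) = sqrt(46) - 46*(-8) = sqrt(46) + 368 = 368 + sqrt(46)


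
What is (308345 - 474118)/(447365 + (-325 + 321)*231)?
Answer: -165773/446441 ≈ -0.37132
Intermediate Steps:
(308345 - 474118)/(447365 + (-325 + 321)*231) = -165773/(447365 - 4*231) = -165773/(447365 - 924) = -165773/446441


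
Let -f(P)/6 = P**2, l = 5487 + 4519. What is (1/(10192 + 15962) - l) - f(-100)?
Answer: 1307543077/26154 ≈ 49994.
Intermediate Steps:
l = 10006
f(P) = -6*P**2
(1/(10192 + 15962) - l) - f(-100) = (1/(10192 + 15962) - 1*10006) - (-6)*(-100)**2 = (1/26154 - 10006) - (-6)*10000 = (1/26154 - 10006) - 1*(-60000) = -261696923/26154 + 60000 = 1307543077/26154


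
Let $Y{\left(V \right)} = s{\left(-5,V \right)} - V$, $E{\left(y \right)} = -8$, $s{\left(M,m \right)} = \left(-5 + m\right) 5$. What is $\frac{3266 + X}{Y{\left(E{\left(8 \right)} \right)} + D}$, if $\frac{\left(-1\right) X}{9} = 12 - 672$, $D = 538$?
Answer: $\frac{9206}{481} \approx 19.139$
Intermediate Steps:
$s{\left(M,m \right)} = -25 + 5 m$
$X = 5940$ ($X = - 9 \left(12 - 672\right) = \left(-9\right) \left(-660\right) = 5940$)
$Y{\left(V \right)} = -25 + 4 V$ ($Y{\left(V \right)} = \left(-25 + 5 V\right) - V = -25 + 4 V$)
$\frac{3266 + X}{Y{\left(E{\left(8 \right)} \right)} + D} = \frac{3266 + 5940}{\left(-25 + 4 \left(-8\right)\right) + 538} = \frac{9206}{\left(-25 - 32\right) + 538} = \frac{9206}{-57 + 538} = \frac{9206}{481}$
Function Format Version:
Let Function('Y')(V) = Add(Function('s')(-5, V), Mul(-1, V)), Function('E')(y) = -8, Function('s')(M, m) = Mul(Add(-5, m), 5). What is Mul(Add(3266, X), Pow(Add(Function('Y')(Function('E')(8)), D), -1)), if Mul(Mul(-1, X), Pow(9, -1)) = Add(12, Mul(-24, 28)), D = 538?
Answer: Rational(9206, 481) ≈ 19.139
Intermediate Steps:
Function('s')(M, m) = Add(-25, Mul(5, m))
X = 5940 (X = Mul(-9, Add(12, Mul(-24, 28))) = Mul(-9, Add(12, -672)) = Mul(-9, -660) = 5940)
Function('Y')(V) = Add(-25, Mul(4, V)) (Function('Y')(V) = Add(Add(-25, Mul(5, V)), Mul(-1, V)) = Add(-25, Mul(4, V)))
Mul(Add(3266, X), Pow(Add(Function('Y')(Function('E')(8)), D), -1)) = Mul(Add(3266, 5940), Pow(Add(Add(-25, Mul(4, -8)), 538), -1)) = Mul(9206, Pow(Add(Add(-25, -32), 538), -1)) = Mul(9206, Pow(Add(-57, 538), -1)) = Mul(9206, Pow(481, -1)) = Mul(9206, Rational(1, 481)) = Rational(9206, 481)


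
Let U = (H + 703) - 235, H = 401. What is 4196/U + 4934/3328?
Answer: 9125967/1446016 ≈ 6.3111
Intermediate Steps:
U = 869 (U = (401 + 703) - 235 = 1104 - 235 = 869)
4196/U + 4934/3328 = 4196/869 + 4934/3328 = 4196*(1/869) + 4934*(1/3328) = 4196/869 + 2467/1664 = 9125967/1446016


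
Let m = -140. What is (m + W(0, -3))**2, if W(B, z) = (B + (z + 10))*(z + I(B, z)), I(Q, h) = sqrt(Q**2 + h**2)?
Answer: 19600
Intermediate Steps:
W(B, z) = (z + sqrt(B**2 + z**2))*(10 + B + z) (W(B, z) = (B + (z + 10))*(z + sqrt(B**2 + z**2)) = (B + (10 + z))*(z + sqrt(B**2 + z**2)) = (10 + B + z)*(z + sqrt(B**2 + z**2)) = (z + sqrt(B**2 + z**2))*(10 + B + z))
(m + W(0, -3))**2 = (-140 + ((-3)**2 + 10*(-3) + 10*sqrt(0**2 + (-3)**2) + 0*(-3) + 0*sqrt(0**2 + (-3)**2) - 3*sqrt(0**2 + (-3)**2)))**2 = (-140 + (9 - 30 + 10*sqrt(0 + 9) + 0 + 0*sqrt(0 + 9) - 3*sqrt(0 + 9)))**2 = (-140 + (9 - 30 + 10*sqrt(9) + 0 + 0*sqrt(9) - 3*sqrt(9)))**2 = (-140 + (9 - 30 + 10*3 + 0 + 0*3 - 3*3))**2 = (-140 + (9 - 30 + 30 + 0 + 0 - 9))**2 = (-140 + 0)**2 = (-140)**2 = 19600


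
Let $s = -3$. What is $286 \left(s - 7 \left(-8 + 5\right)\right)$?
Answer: $5148$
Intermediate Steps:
$286 \left(s - 7 \left(-8 + 5\right)\right) = 286 \left(-3 - 7 \left(-8 + 5\right)\right) = 286 \left(-3 - -21\right) = 286 \left(-3 + 21\right) = 286 \cdot 18 = 5148$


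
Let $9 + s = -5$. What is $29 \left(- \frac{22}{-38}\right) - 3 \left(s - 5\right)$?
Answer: $\frac{1402}{19} \approx 73.789$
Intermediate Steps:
$s = -14$ ($s = -9 - 5 = -14$)
$29 \left(- \frac{22}{-38}\right) - 3 \left(s - 5\right) = 29 \left(- \frac{22}{-38}\right) - 3 \left(-14 - 5\right) = 29 \left(\left(-22\right) \left(- \frac{1}{38}\right)\right) - -57 = 29 \cdot \frac{11}{19} + 57 = \frac{319}{19} + 57 = \frac{1402}{19}$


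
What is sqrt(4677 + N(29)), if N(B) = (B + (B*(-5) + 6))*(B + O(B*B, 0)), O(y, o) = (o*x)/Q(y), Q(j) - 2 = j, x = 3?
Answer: sqrt(1487) ≈ 38.562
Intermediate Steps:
Q(j) = 2 + j
O(y, o) = 3*o/(2 + y) (O(y, o) = (o*3)/(2 + y) = (3*o)/(2 + y) = 3*o/(2 + y))
N(B) = B*(6 - 4*B) (N(B) = (B + (B*(-5) + 6))*(B + 3*0/(2 + B*B)) = (B + (-5*B + 6))*(B + 3*0/(2 + B**2)) = (B + (6 - 5*B))*(B + 0) = (6 - 4*B)*B = B*(6 - 4*B))
sqrt(4677 + N(29)) = sqrt(4677 + 2*29*(3 - 2*29)) = sqrt(4677 + 2*29*(3 - 58)) = sqrt(4677 + 2*29*(-55)) = sqrt(4677 - 3190) = sqrt(1487)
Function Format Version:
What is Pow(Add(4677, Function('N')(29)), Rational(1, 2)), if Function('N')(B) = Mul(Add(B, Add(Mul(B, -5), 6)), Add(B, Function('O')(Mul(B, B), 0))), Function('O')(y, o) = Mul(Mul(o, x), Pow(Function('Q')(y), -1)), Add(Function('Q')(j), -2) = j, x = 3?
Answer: Pow(1487, Rational(1, 2)) ≈ 38.562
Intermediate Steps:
Function('Q')(j) = Add(2, j)
Function('O')(y, o) = Mul(3, o, Pow(Add(2, y), -1)) (Function('O')(y, o) = Mul(Mul(o, 3), Pow(Add(2, y), -1)) = Mul(Mul(3, o), Pow(Add(2, y), -1)) = Mul(3, o, Pow(Add(2, y), -1)))
Function('N')(B) = Mul(B, Add(6, Mul(-4, B))) (Function('N')(B) = Mul(Add(B, Add(Mul(B, -5), 6)), Add(B, Mul(3, 0, Pow(Add(2, Mul(B, B)), -1)))) = Mul(Add(B, Add(Mul(-5, B), 6)), Add(B, Mul(3, 0, Pow(Add(2, Pow(B, 2)), -1)))) = Mul(Add(B, Add(6, Mul(-5, B))), Add(B, 0)) = Mul(Add(6, Mul(-4, B)), B) = Mul(B, Add(6, Mul(-4, B))))
Pow(Add(4677, Function('N')(29)), Rational(1, 2)) = Pow(Add(4677, Mul(2, 29, Add(3, Mul(-2, 29)))), Rational(1, 2)) = Pow(Add(4677, Mul(2, 29, Add(3, -58))), Rational(1, 2)) = Pow(Add(4677, Mul(2, 29, -55)), Rational(1, 2)) = Pow(Add(4677, -3190), Rational(1, 2)) = Pow(1487, Rational(1, 2))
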